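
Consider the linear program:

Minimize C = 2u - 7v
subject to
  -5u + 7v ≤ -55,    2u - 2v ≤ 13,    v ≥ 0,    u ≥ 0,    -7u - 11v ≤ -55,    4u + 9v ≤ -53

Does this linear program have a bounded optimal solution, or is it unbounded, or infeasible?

infeasible

The boundaries -7u - 11v = -55 and 4u + 9v = -53 meet at (1078/19, -591/19), but that point violates 2u - 2v ≤ 13. Every candidate vertex is excluded by some other constraint, so the feasible region is empty.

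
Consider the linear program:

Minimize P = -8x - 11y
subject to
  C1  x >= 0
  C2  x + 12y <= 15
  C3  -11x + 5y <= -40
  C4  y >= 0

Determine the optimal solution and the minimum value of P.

x = 15, y = 0, minimum P = -120

Extreme points and P = -8x - 11y:
  (555/137, 125/137) → P = -5815/137
  (15, 0) → P = -120
  (40/11, 0) → P = -320/11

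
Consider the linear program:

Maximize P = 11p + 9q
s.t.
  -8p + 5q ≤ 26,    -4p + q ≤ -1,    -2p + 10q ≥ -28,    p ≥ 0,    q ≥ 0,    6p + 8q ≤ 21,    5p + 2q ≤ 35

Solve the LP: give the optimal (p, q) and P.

p = 7/2, q = 0, maximum P = 77/2

Vertices and P = 11p + 9q:
  (1/4, 0) → P = 11/4
  (29/38, 39/19) → P = 1021/38
  (7/2, 0) → P = 77/2

The optimum lies where q = 0 and 6p + 8q = 21.
Solving simultaneously gives p = 7/2, q = 0.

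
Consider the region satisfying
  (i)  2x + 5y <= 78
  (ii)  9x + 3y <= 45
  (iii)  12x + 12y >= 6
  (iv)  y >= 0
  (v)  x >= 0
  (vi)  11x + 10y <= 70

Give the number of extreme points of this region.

Intersecting each pair of boundary lines and keeping only the points that satisfy every inequality leaves:
  (5, 0)
  (80/19, 45/19)
  (1/2, 0)
  (0, 1/2)
  (0, 7)

5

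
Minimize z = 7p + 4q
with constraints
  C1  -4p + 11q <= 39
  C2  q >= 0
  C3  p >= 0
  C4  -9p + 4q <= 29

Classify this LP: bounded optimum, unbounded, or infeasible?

bounded optimum

Vertices and z = 7p + 4q:
  (0, 39/11) → z = 156/11
  (0, 0) → z = 0
The feasible region has finitely many vertices and no improving ray; the minimum is 0 at (0, 0).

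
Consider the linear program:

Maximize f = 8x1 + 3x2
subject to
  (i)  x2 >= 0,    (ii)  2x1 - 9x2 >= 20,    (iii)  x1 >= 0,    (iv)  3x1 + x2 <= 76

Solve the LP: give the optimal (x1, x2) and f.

x1 = 704/29, x2 = 92/29, maximum f = 5908/29

Extreme points and f = 8x1 + 3x2:
  (10, 0) → f = 80
  (76/3, 0) → f = 608/3
  (704/29, 92/29) → f = 5908/29

The optimum lies where 2x1 - 9x2 = 20 and 3x1 + x2 = 76.
Solving simultaneously gives x1 = 704/29, x2 = 92/29.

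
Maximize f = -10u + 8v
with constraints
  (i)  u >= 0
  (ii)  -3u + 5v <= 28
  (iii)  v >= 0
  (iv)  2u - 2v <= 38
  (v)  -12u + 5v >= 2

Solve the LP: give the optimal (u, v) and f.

Corner points and f = -10u + 8v:
  (0, 28/5) → f = 224/5
  (0, 2/5) → f = 16/5
  (26/9, 22/3) → f = 268/9

At the optimal vertex, u = 0 and -3u + 5v = 28.
Solving simultaneously gives u = 0, v = 28/5.

u = 0, v = 28/5, maximum f = 224/5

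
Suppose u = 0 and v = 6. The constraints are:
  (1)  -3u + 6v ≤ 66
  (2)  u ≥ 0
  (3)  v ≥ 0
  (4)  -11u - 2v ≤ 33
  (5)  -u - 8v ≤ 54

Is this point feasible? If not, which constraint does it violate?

feasible

(1): 36 ≤ 66 ✓
(2): 0 ≥ 0 ✓
(3): 6 ≥ 0 ✓
(4): -12 ≤ 33 ✓
(5): -48 ≤ 54 ✓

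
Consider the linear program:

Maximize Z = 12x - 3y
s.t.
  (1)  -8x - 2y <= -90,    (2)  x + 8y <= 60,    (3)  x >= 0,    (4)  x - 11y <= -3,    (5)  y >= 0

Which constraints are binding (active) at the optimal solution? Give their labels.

Vertices and Z = 12x - 3y:
  (300/31, 195/31) → Z = 3015/31
  (164/15, 19/15) → Z = 637/5
  (636/19, 63/19) → Z = 7443/19

The maximum is at (636/19, 63/19). Substituting into each constraint, equality holds for (2) and (4); the remaining constraints have slack.

(2) and (4)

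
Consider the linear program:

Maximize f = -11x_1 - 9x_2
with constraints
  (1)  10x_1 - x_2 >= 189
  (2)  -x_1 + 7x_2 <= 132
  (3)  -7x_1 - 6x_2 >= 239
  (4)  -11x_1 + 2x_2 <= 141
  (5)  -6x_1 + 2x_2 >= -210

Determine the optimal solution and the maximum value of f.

x_1 = 12, x_2 = -69, maximum f = 489

Corner points and f = -11x_1 - 9x_2:
  (895/67, -3713/67) → f = 23572/67
  (12, -69) → f = 489
  (391/25, -1452/25) → f = 8767/25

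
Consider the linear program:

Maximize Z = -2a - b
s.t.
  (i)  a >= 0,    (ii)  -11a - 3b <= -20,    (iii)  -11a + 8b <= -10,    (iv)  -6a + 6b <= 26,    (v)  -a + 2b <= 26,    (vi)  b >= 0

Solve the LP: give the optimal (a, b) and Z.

Feasible corners and Z = -2a - b:
  (190/121, 10/11) → Z = -490/121
  (20/11, 0) → Z = -40/11
  (134/9, 173/9) → Z = -49
  (52/3, 65/3) → Z = -169/3
The feasible region is unbounded (it extends along (2, 1), (1, 0)), but Z strictly decreases along every unbounded feasible direction, so there is no improving ray and the maximum is attained at a vertex.

The binding constraints are -11a - 3b = -20 and b = 0.
Solving simultaneously gives a = 20/11, b = 0.

a = 20/11, b = 0, maximum Z = -40/11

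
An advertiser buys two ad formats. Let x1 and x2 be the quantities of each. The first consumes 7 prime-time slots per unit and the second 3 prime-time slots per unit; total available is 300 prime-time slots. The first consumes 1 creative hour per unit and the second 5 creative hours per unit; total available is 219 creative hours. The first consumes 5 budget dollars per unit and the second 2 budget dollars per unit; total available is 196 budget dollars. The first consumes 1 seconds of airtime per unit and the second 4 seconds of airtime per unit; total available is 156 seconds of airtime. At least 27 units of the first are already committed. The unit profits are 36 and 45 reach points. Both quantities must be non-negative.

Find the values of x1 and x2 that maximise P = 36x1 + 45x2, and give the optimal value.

x1 = 27, x2 = 61/2, maximum P = 4689/2

Feasible corners and P = 36x1 + 45x2:
  (196/5, 0) → P = 7056/5
  (27, 0) → P = 972
  (27, 61/2) → P = 4689/2

The binding constraints are 5x1 + 2x2 = 196 and x1 = 27.
Solving simultaneously gives x1 = 27, x2 = 61/2.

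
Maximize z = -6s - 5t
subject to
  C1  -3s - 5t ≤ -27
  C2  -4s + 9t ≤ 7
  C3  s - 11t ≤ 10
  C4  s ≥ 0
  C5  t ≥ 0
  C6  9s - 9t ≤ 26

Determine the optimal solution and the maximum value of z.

s = 208/47, t = 129/47, maximum z = -1893/47

Feasible corners and z = -6s - 5t:
  (208/47, 129/47) → z = -1893/47
  (373/72, 55/24) → z = -1021/24
  (33/5, 167/45) → z = -2617/45

At the optimal vertex, -3s - 5t = -27 and -4s + 9t = 7.
Solving simultaneously gives s = 208/47, t = 129/47.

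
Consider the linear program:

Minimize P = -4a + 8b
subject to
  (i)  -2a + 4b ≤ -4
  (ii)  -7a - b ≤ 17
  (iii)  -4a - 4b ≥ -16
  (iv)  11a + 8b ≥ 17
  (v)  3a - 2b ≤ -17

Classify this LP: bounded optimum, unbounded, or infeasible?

infeasible

The boundaries -2a + 4b = -4 and -4a - 4b = -16 meet at (10/3, 2/3), but that point violates 3a - 2b ≤ -17. Every candidate vertex is excluded by some other constraint, so the feasible region is empty.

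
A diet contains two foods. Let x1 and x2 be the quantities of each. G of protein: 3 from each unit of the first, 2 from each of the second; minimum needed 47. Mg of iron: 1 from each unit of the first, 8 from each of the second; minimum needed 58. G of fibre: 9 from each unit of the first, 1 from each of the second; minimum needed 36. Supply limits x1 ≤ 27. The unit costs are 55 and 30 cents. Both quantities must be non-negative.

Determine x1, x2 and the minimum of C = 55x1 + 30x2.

x1 = 5/3, x2 = 21, minimum C = 2165/3

Corner points and C = 55x1 + 30x2:
  (0, 36) → C = 1080
  (130/11, 127/22) → C = 9055/11
  (5/3, 21) → C = 2165/3
  (27, 31/8) → C = 6405/4
The feasible region is unbounded (it extends along (0, 1)), but C strictly increases along every unbounded feasible direction, so there is no improving ray and the minimum is attained at a vertex.

At the optimal vertex, 3x1 + 2x2 = 47 and 9x1 + x2 = 36.
Solving simultaneously gives x1 = 5/3, x2 = 21.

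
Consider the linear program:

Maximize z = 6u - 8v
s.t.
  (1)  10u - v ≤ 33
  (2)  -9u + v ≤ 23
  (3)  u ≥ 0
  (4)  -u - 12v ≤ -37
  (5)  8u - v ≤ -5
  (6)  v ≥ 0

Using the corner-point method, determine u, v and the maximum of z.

u = 0, v = 5, maximum z = -40

Corner points and z = 6u - 8v:
  (56, 527) → z = -3880
  (19, 157) → z = -1142
  (0, 23) → z = -184
  (0, 5) → z = -40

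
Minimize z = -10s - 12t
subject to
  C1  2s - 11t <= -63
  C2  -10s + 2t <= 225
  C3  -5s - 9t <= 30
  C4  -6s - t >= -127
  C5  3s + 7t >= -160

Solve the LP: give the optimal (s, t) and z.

Vertices and z = -10s - 12t:
  (-897/73, 255/73) → z = 5910/73
  (667/34, 158/17) → z = -5231/17
  (-417/20, 33/4) → z = 219/2
  (29/22, 1310/11) → z = -15865/11

s = 29/22, t = 1310/11, minimum z = -15865/11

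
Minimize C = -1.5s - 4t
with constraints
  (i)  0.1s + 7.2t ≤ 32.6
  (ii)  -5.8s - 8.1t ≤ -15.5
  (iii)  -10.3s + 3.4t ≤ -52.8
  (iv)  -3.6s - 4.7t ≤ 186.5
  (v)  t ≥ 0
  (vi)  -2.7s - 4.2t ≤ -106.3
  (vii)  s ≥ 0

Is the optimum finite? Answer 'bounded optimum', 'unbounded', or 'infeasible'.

bounded optimum

Vertices and C = -1.5s - 4t:
  (326, 0) → C = -489
  (10474/317, 7739/1902) → C = -62611/951
  (1063/27, 0) → C = -1063/18
The feasible region has finitely many vertices and no improving ray; the minimum is -489 at (326, 0).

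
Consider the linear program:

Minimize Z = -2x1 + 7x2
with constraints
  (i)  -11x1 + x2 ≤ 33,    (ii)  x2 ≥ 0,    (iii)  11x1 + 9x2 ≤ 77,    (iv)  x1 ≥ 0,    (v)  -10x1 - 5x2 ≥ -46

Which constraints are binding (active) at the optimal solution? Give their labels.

Feasible corners and Z = -2x1 + 7x2:
  (0, 0) → Z = 0
  (23/5, 0) → Z = -46/5
  (0, 77/9) → Z = 539/9
  (29/35, 264/35) → Z = 358/7

The minimum is at (23/5, 0). Substituting into each constraint, equality holds for (ii) and (v); the remaining constraints have slack.

(ii) and (v)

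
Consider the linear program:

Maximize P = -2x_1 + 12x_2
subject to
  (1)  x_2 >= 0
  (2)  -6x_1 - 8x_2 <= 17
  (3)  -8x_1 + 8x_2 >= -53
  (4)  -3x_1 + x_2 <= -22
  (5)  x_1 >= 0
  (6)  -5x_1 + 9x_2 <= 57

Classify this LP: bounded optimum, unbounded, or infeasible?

Vertices and P = -2x_1 + 12x_2:
  (123/16, 17/16) → P = -21/8
  (933/32, 721/32) → P = 3393/16
  (255/22, 281/22) → P = 1431/11
The feasible region has finitely many vertices and no improving ray; the maximum is 3393/16 at (933/32, 721/32).

bounded optimum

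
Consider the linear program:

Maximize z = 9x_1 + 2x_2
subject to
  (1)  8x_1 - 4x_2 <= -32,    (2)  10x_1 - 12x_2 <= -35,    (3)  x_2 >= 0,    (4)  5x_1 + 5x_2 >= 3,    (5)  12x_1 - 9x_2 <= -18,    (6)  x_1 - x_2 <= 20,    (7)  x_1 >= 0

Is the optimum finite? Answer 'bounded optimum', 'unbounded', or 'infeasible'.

unbounded

From the feasible point (0, 8), moving in the direction (0, 1) keeps every constraint satisfied while z increases without bound.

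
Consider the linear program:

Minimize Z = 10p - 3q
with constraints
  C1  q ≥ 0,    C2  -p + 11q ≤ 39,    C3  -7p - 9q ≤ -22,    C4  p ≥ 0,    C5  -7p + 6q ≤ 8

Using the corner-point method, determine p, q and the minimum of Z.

Vertices and Z = 10p - 3q:
  (22/7, 0) → Z = 220/7
  (146/71, 265/71) → Z = 665/71
  (4/7, 2) → Z = -2/7
The feasible region is unbounded (it extends along (11, 1), (1, 0)), but Z strictly increases along every unbounded feasible direction, so there is no improving ray and the minimum is attained at a vertex.

p = 4/7, q = 2, minimum Z = -2/7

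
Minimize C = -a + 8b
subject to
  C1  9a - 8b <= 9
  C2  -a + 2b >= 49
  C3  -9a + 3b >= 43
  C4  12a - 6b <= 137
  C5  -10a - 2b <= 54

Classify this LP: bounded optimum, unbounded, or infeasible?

bounded optimum

Extreme points and C = -a + 8b:
  (61/15, 398/15) → C = 1041/5
  (-103/11, 218/11) → C = 1847/11
The feasible region has finitely many vertices and no improving ray; the minimum is 1847/11 at (-103/11, 218/11).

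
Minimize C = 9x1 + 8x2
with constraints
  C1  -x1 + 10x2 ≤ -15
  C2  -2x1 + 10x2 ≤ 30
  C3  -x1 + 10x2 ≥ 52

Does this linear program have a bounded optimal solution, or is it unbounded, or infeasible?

Constraints -x1 + 10x2 ≤ -15 and -x1 + 10x2 ≥ 52 have parallel boundaries but demand opposite sides — no point can satisfy both, so the region is empty.

infeasible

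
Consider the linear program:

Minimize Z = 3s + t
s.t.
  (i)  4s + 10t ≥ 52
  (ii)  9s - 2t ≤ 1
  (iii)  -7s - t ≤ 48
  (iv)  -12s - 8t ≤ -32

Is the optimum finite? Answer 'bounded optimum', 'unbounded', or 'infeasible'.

bounded optimum

Corner points and Z = 3s + t:
  (57/49, 232/49) → Z = 403/49
  (-12/11, 62/11) → Z = 26/11
  (-104/11, 200/11) → Z = -112/11
The feasible region has finitely many vertices and no improving ray; the minimum is -112/11 at (-104/11, 200/11).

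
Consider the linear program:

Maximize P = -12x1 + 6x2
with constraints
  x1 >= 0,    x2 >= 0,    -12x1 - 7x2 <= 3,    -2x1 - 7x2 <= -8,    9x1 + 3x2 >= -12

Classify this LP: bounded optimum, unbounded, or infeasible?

From the feasible point (0, 8/7), moving in the direction (0, 1) keeps every constraint satisfied while P increases without bound.

unbounded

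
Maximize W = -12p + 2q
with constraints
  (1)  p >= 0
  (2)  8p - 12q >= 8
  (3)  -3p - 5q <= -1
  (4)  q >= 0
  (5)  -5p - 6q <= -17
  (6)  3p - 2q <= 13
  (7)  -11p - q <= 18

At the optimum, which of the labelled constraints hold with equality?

(2) and (5)

Feasible corners and W = -12p + 2q:
  (7/3, 8/9) → W = -236/9
  (7, 4) → W = -76
  (17/5, 0) → W = -204/5
  (13/3, 0) → W = -52

The maximum is at (7/3, 8/9). Substituting into each constraint, equality holds for (2) and (5); the remaining constraints have slack.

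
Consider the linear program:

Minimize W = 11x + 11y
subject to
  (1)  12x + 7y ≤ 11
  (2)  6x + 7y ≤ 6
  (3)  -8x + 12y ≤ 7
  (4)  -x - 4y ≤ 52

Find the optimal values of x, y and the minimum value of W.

Corner points and W = 11x + 11y:
  (5/6, 1/7) → W = 451/42
  (408/41, -635/41) → W = -2497/41
  (23/128, 45/64) → W = 1243/128
  (-163/11, -409/44) → W = -1061/4

The optimum lies where -8x + 12y = 7 and -x - 4y = 52.
Solving simultaneously gives x = -163/11, y = -409/44.

x = -163/11, y = -409/44, minimum W = -1061/4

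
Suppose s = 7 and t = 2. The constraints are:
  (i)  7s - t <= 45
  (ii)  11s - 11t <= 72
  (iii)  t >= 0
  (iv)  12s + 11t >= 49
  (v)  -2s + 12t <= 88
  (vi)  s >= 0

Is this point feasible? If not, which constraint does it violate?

Constraint (i): 7s - t = 47, which is not ≤ 45. All other constraints are satisfied.

not feasible — violates (i)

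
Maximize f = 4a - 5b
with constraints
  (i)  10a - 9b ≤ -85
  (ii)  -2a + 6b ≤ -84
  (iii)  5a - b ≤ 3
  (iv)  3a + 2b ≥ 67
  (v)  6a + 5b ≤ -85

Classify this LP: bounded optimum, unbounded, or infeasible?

The boundaries 10a - 9b = -85 and -2a + 6b = -84 meet at (-211/7, -505/21), but that point violates 3a + 2b ≥ 67. Every candidate vertex is excluded by some other constraint, so the feasible region is empty.

infeasible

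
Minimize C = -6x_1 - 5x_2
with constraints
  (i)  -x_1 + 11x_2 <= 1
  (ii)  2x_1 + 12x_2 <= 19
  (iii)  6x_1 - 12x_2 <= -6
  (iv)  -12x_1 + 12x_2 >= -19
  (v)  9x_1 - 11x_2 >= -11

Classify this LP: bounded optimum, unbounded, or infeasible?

bounded optimum

Vertices and C = -6x_1 - 5x_2:
  (-1, 0) → C = 6
  (-5/4, -1/44) → C = 335/44
  (-11/7, -2/7) → C = 76/7
The feasible region has finitely many vertices and no improving ray; the minimum is 6 at (-1, 0).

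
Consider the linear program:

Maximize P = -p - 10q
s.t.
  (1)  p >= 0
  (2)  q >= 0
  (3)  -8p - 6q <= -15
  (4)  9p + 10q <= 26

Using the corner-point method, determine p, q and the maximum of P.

p = 15/8, q = 0, maximum P = -15/8

Feasible corners and P = -p - 10q:
  (0, 5/2) → P = -25
  (0, 13/5) → P = -26
  (15/8, 0) → P = -15/8
  (26/9, 0) → P = -26/9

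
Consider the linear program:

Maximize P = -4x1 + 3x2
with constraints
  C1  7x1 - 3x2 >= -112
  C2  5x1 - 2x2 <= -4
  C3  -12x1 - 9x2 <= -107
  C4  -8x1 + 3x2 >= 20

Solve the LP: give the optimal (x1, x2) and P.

x1 = 92, x2 = 252, maximum P = 388

Extreme points and P = -4x1 + 3x2:
  (-229/33, 2093/99) → P = 1003/11
  (92, 252) → P = 388
  (47/36, 274/27) → P = 227/9

At the optimal vertex, 7x1 - 3x2 = -112 and -8x1 + 3x2 = 20.
Solving simultaneously gives x1 = 92, x2 = 252.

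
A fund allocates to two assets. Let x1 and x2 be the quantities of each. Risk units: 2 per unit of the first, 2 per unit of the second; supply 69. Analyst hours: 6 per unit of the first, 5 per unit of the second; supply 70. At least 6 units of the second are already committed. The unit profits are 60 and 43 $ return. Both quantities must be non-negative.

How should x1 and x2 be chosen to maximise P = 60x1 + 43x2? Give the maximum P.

Feasible corners and P = 60x1 + 43x2:
  (0, 14) → P = 602
  (0, 6) → P = 258
  (20/3, 6) → P = 658

x1 = 20/3, x2 = 6, maximum P = 658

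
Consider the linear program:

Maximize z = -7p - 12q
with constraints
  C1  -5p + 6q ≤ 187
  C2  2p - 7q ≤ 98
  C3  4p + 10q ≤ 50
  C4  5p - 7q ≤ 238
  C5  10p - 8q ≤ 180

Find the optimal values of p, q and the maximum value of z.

Feasible corners and z = -7p - 12q:
  (-1897/23, -864/23) → z = 23647/23
  (-785/37, 499/37) → z = -493/37
  (238/27, -310/27) → z = 2054/27
  (50/3, -5/3) → z = -290/3

p = -1897/23, q = -864/23, maximum z = 23647/23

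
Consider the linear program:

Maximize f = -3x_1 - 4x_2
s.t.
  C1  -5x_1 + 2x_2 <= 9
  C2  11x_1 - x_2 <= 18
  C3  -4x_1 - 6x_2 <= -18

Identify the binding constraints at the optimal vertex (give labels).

C1 and C3

Feasible corners and f = -3x_1 - 4x_2:
  (45/17, 189/17) → f = -891/17
  (-9/19, 63/19) → f = -225/19
  (9/5, 9/5) → f = -63/5

The maximum is at (-9/19, 63/19). Substituting into each constraint, equality holds for C1 and C3; the remaining constraints have slack.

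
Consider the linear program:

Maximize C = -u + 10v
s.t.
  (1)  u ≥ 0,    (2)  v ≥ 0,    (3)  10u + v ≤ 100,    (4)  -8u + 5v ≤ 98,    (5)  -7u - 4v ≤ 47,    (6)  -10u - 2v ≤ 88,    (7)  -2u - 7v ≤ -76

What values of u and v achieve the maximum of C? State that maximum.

u = 201/29, v = 890/29, maximum C = 8699/29

Feasible corners and C = -u + 10v:
  (0, 98/5) → C = 196
  (0, 76/7) → C = 760/7
  (201/29, 890/29) → C = 8699/29
  (156/17, 140/17) → C = 1244/17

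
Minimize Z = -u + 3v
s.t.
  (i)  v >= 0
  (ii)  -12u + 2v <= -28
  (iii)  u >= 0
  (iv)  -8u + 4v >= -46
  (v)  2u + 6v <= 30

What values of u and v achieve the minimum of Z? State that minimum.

Extreme points and Z = -u + 3v:
  (7/3, 0) → Z = -7/3
  (23/4, 0) → Z = -23/4
  (3, 4) → Z = 9
  (99/14, 37/14) → Z = 6/7

At the optimal vertex, v = 0 and -8u + 4v = -46.
Solving simultaneously gives u = 23/4, v = 0.

u = 23/4, v = 0, minimum Z = -23/4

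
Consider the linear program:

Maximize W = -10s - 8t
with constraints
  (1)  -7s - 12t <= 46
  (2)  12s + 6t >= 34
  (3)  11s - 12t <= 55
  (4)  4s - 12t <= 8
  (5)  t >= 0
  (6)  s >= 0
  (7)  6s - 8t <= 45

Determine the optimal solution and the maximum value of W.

s = 19/7, t = 5/21, maximum W = -610/21

Vertices and W = -10s - 8t:
  (19/7, 5/21) → W = -610/21
  (0, 17/3) → W = -136/3
  (47/7, 11/7) → W = -558/7
The feasible region is unbounded (it extends along (0, 1), (12, 11)), but W strictly decreases along every unbounded feasible direction, so there is no improving ray and the maximum is attained at a vertex.

The optimum lies where 12s + 6t = 34 and 4s - 12t = 8.
Solving simultaneously gives s = 19/7, t = 5/21.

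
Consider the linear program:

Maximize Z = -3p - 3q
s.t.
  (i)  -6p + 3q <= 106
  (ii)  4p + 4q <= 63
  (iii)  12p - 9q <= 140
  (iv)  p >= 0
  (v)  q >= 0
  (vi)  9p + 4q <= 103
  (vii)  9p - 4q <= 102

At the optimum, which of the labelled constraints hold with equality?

(iv) and (v)

Feasible corners and Z = -3p - 3q:
  (0, 63/4) → Z = -189/4
  (8, 31/4) → Z = -189/4
  (0, 0) → Z = 0
  (34/3, 0) → Z = -34
  (205/18, 1/8) → Z = -829/24

The maximum is at (0, 0). Substituting into each constraint, equality holds for (iv) and (v); the remaining constraints have slack.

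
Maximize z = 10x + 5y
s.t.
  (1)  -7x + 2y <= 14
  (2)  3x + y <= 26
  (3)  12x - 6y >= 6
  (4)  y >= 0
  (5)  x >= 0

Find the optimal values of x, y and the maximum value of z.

x = 27/5, y = 49/5, maximum z = 103

Feasible corners and z = 10x + 5y:
  (27/5, 49/5) → z = 103
  (26/3, 0) → z = 260/3
  (1/2, 0) → z = 5

The optimum lies where 3x + y = 26 and 12x - 6y = 6.
Solving simultaneously gives x = 27/5, y = 49/5.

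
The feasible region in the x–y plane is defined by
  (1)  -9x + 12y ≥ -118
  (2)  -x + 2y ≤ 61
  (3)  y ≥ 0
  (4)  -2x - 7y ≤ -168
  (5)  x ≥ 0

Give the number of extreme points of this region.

4

Of the 10 pairwise boundary intersections, those satisfying every inequality are:
  (484/3, 667/6)
  (98/3, 44/3)
  (0, 61/2)
  (0, 24)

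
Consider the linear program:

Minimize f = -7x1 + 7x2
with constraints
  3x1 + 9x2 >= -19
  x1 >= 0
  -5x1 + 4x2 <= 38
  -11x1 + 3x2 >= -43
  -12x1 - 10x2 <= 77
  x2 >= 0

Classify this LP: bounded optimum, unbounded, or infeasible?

bounded optimum

Extreme points and f = -7x1 + 7x2:
  (0, 19/2) → f = 133/2
  (0, 0) → f = 0
  (286/29, 633/29) → f = 2429/29
  (43/11, 0) → f = -301/11
The feasible region has finitely many vertices and no improving ray; the minimum is -301/11 at (43/11, 0).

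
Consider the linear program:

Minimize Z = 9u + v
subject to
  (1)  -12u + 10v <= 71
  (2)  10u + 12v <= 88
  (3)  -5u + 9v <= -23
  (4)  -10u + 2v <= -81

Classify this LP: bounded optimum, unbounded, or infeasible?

From the feasible point (41/5, 1/2), moving in the direction (-2, -10) keeps every constraint satisfied while Z decreases without bound.

unbounded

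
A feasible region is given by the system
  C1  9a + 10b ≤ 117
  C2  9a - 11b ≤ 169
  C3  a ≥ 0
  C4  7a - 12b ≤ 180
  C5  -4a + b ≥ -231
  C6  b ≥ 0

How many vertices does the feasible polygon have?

The feasible vertices (each the meet of two boundaries and inside every other half-plane) are:
  (0, 117/10)
  (13, 0)
  (0, 0)

3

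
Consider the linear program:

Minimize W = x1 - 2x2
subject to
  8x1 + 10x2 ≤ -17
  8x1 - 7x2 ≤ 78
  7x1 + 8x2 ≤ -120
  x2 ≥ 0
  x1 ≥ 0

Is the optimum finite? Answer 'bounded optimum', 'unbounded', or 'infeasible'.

The boundaries 8x1 + 10x2 = -17 and 7x1 + 8x2 = -120 meet at (-532/3, 841/6), but that point violates x1 ≥ 0. Every candidate vertex is excluded by some other constraint, so the feasible region is empty.

infeasible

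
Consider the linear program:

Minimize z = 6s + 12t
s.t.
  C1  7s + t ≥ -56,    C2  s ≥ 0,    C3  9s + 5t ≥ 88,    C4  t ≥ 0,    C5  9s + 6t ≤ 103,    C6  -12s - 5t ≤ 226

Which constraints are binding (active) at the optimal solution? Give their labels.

C3 and C4

Vertices and z = 6s + 12t:
  (88/9, 0) → z = 176/3
  (13/9, 15) → z = 566/3
  (103/9, 0) → z = 206/3

The minimum is at (88/9, 0). Substituting into each constraint, equality holds for C3 and C4; the remaining constraints have slack.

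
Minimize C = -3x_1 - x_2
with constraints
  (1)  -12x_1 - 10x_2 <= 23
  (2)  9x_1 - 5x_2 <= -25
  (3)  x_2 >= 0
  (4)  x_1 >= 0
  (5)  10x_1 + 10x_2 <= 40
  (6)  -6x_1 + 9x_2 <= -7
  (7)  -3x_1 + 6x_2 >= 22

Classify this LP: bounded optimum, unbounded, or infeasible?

infeasible

The boundaries -6x_1 + 9x_2 = -7 and -3x_1 + 6x_2 = 22 meet at (80/3, 17), but that point violates 9x_1 - 5x_2 ≤ -25. Every candidate vertex is excluded by some other constraint, so the feasible region is empty.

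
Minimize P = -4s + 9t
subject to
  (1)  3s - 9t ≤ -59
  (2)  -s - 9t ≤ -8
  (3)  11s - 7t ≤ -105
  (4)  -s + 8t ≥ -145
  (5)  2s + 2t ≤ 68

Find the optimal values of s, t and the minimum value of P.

Corner points and P = -4s + 9t:
  (-51/4, 83/36) → P = 287/4
  (-266/39, 167/39) → P = 2567/39
  (133/18, 479/18) → P = 3779/18
The feasible region is unbounded (it extends along (-9, 1), (-1, 1)), but P strictly increases along every unbounded feasible direction, so there is no improving ray and the minimum is attained at a vertex.

s = -266/39, t = 167/39, minimum P = 2567/39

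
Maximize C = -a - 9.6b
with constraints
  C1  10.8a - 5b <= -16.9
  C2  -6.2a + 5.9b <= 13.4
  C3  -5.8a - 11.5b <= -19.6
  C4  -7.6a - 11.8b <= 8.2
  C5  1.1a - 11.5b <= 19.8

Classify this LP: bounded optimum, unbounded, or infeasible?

infeasible

The boundaries 10.8a - 5b = -16.9 and -6.2a + 5.9b = 13.4 meet at (-3271/3272, 1997/1636), but that point violates -5.8a - 11.5b ≤ -19.6. Every candidate vertex is excluded by some other constraint, so the feasible region is empty.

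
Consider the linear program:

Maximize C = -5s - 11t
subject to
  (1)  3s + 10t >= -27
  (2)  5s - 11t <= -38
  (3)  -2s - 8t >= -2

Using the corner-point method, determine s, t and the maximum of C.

Vertices and C = -5s - 11t:
  (-677/83, -21/83) → C = 3616/83
  (-59, 15) → C = 130
  (-141/31, 43/31) → C = 232/31

The optimum lies where 3s + 10t = -27 and -2s - 8t = -2.
Solving simultaneously gives s = -59, t = 15.

s = -59, t = 15, maximum C = 130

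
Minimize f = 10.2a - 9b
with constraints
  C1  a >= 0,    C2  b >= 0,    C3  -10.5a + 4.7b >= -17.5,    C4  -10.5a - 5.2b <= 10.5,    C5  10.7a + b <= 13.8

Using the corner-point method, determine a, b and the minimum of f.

Corner points and f = 10.2a - 9b:
  (0, 0) → f = 0
  (0, 69/5) → f = -621/5
  (138/107, 0) → f = 7038/535

The optimum lies where a = 0 and 10.7a + b = 13.8.
Solving simultaneously gives a = 0, b = 69/5.

a = 0, b = 13.8, minimum f = -124.2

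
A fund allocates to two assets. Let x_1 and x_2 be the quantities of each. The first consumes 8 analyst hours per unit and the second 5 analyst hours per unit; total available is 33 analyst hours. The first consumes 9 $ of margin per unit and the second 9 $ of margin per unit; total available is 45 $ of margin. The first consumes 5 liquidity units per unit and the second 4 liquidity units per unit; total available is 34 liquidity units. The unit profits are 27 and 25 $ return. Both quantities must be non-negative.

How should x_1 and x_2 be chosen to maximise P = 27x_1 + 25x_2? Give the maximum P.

Vertices and P = 27x_1 + 25x_2:
  (0, 0) → P = 0
  (0, 5) → P = 125
  (33/8, 0) → P = 891/8
  (8/3, 7/3) → P = 391/3

At the optimal vertex, 8x_1 + 5x_2 = 33 and 9x_1 + 9x_2 = 45.
Solving simultaneously gives x_1 = 8/3, x_2 = 7/3.

x_1 = 8/3, x_2 = 7/3, maximum P = 391/3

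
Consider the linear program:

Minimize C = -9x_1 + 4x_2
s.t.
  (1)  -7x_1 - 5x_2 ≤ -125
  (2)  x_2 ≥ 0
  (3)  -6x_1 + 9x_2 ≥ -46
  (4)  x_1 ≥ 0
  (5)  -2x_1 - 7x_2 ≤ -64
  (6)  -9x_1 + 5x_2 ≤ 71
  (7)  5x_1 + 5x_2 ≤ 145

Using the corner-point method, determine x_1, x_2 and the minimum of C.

x_1 = 307/15, x_2 = 128/15, minimum C = -2251/15

Extreme points and C = -9x_1 + 4x_2:
  (185/13, 66/13) → C = -1401/13
  (27/8, 811/40) → C = 2029/40
  (449/30, 73/15) → C = -3457/30
  (307/15, 128/15) → C = -2251/15
  (37/7, 166/7) → C = 331/7

The binding constraints are -6x_1 + 9x_2 = -46 and 5x_1 + 5x_2 = 145.
Solving simultaneously gives x_1 = 307/15, x_2 = 128/15.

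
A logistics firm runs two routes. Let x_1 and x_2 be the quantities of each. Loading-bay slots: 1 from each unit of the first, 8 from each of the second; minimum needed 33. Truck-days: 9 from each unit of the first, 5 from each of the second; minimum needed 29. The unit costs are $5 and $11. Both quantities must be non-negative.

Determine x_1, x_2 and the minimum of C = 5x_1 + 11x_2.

Feasible corners and C = 5x_1 + 11x_2:
  (0, 29/5) → C = 319/5
  (33, 0) → C = 165
  (1, 4) → C = 49
The feasible region is unbounded (it extends along (0, 1), (1, 0)), but C strictly increases along every unbounded feasible direction, so there is no improving ray and the minimum is attained at a vertex.

x_1 = 1, x_2 = 4, minimum C = 49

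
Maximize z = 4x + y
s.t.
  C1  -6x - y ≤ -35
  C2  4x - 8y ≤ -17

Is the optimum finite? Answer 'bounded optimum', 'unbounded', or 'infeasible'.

From the feasible point (263/52, 121/26), moving in the direction (-1, 6) keeps every constraint satisfied while z increases without bound.

unbounded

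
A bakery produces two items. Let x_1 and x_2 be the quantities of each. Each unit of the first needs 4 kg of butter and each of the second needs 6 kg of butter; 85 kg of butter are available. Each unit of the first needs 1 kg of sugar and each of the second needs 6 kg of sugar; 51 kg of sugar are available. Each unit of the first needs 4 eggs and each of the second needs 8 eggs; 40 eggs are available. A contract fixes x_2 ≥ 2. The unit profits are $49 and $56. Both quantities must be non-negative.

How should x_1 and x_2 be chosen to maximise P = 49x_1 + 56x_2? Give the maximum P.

x_1 = 6, x_2 = 2, maximum P = 406

Extreme points and P = 49x_1 + 56x_2:
  (0, 5) → P = 280
  (0, 2) → P = 112
  (6, 2) → P = 406

The optimum lies where 4x_1 + 8x_2 = 40 and x_2 = 2.
Solving simultaneously gives x_1 = 6, x_2 = 2.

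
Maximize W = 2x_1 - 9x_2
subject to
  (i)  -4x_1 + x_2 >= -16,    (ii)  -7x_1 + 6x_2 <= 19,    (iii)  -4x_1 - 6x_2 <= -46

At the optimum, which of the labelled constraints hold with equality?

(i) and (iii)

Corner points and W = 2x_1 - 9x_2:
  (115/17, 188/17) → W = -86
  (71/14, 30/7) → W = -199/7
  (27/11, 199/33) → W = -543/11

The maximum is at (71/14, 30/7). Substituting into each constraint, equality holds for (i) and (iii); the remaining constraints have slack.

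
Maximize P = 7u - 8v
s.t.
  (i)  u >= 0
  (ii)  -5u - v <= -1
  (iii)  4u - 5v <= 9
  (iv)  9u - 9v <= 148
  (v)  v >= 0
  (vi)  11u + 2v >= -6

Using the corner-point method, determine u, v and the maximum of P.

u = 659/9, v = 511/9, maximum P = 175/3

Feasible corners and P = 7u - 8v:
  (0, 1) → P = -8
  (1/5, 0) → P = 7/5
  (659/9, 511/9) → P = 175/3
  (9/4, 0) → P = 63/4
The feasible region is unbounded (it extends along (0, 1), (1, 1)), but P strictly decreases along every unbounded feasible direction, so there is no improving ray and the maximum is attained at a vertex.

At the optimal vertex, 4u - 5v = 9 and 9u - 9v = 148.
Solving simultaneously gives u = 659/9, v = 511/9.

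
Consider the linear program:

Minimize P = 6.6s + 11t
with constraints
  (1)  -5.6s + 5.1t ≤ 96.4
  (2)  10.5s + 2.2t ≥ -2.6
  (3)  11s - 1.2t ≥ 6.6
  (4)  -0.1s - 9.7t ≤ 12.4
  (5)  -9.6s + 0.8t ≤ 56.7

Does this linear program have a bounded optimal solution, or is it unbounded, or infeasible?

bounded optimum

Corner points and P = 6.6s + 11t:
  (2489/823, 54868/2469) → P = 3264151/12345
  (351/763, -979/763) → P = -42262/3815
The feasible region has finitely many vertices and no improving ray; the minimum is -42262/3815 at (351/763, -979/763).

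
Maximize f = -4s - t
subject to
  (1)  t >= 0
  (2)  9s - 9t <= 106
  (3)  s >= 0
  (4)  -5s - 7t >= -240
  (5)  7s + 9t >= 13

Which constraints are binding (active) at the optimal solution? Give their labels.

Extreme points and f = -4s - t:
  (106/9, 0) → f = -424/9
  (13/7, 0) → f = -52/7
  (1451/54, 815/54) → f = -6619/54
  (0, 240/7) → f = -240/7
  (0, 13/9) → f = -13/9

The maximum is at (0, 13/9). Substituting into each constraint, equality holds for (3) and (5); the remaining constraints have slack.

(3) and (5)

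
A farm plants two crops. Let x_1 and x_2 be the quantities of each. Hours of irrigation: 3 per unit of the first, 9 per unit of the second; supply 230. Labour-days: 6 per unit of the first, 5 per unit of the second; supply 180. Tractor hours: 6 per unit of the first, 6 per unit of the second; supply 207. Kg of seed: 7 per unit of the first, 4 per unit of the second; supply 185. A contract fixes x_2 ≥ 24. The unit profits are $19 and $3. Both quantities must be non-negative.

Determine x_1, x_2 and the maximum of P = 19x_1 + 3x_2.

Extreme points and P = 19x_1 + 3x_2:
  (0, 230/9) → P = 230/3
  (0, 24) → P = 72
  (14/3, 24) → P = 482/3

x_1 = 14/3, x_2 = 24, maximum P = 482/3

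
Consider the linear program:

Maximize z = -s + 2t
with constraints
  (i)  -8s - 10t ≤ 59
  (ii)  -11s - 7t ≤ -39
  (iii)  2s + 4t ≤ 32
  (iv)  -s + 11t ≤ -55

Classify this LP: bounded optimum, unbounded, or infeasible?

bounded optimum

Vertices and z = -s + 2t:
  (803/54, -961/54) → z = -2725/54
  (407/64, -283/64) → z = -973/64
  (22, -3) → z = -28
The feasible region has finitely many vertices and no improving ray; the maximum is -973/64 at (407/64, -283/64).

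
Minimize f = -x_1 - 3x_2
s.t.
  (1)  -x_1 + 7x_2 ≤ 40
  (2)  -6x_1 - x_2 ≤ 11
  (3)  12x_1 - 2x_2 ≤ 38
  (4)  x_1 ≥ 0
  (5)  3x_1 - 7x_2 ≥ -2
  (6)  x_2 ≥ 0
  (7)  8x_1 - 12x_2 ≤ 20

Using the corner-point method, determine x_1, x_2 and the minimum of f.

Vertices and f = -x_1 - 3x_2:
  (45/13, 23/13) → f = -114/13
  (13/4, 1/2) → f = -19/4
  (0, 2/7) → f = -6/7
  (0, 0) → f = 0
  (5/2, 0) → f = -5/2

At the optimal vertex, 12x_1 - 2x_2 = 38 and 3x_1 - 7x_2 = -2.
Solving simultaneously gives x_1 = 45/13, x_2 = 23/13.

x_1 = 45/13, x_2 = 23/13, minimum f = -114/13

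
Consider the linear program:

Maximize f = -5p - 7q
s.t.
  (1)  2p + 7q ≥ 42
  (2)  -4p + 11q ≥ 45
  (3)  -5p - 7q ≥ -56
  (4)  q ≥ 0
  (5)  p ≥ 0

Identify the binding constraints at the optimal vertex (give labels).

(1) and (5)

Corner points and f = -5p - 7q:
  (147/50, 129/25) → f = -2541/50
  (0, 6) → f = -42
  (301/83, 449/83) → f = -56
  (0, 8) → f = -56

The maximum is at (0, 6). Substituting into each constraint, equality holds for (1) and (5); the remaining constraints have slack.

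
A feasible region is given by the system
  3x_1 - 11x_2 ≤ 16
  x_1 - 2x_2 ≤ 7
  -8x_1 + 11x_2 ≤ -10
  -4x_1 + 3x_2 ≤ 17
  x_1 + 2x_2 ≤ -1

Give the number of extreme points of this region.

3

The feasible vertices (each the meet of two boundaries and inside every other half-plane) are:
  (-6/5, -98/55)
  (21/17, -19/17)
  (1/3, -2/3)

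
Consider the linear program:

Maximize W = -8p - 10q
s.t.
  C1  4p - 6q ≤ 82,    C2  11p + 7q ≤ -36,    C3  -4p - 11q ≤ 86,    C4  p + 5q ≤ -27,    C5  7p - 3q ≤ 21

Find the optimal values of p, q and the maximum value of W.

p = -133/9, q = -22/9, maximum W = 428/3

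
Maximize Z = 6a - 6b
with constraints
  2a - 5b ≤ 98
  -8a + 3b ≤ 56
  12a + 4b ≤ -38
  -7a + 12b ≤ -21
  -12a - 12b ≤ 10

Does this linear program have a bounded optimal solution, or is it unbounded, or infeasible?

The boundaries 2a - 5b = 98 and -8a + 3b = 56 meet at (-287/17, -448/17), but that point violates -12a - 12b ≤ 10. Every candidate vertex is excluded by some other constraint, so the feasible region is empty.

infeasible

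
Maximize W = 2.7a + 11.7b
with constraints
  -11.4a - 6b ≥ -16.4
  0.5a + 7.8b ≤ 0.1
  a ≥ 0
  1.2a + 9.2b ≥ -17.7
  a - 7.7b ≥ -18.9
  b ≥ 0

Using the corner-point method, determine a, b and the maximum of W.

Corner points and W = 2.7a + 11.7b:
  (0, 1/78) → W = 3/20
  (1/5, 0) → W = 27/50
  (0, 0) → W = 0

a = 0.2, b = 0, maximum W = 0.54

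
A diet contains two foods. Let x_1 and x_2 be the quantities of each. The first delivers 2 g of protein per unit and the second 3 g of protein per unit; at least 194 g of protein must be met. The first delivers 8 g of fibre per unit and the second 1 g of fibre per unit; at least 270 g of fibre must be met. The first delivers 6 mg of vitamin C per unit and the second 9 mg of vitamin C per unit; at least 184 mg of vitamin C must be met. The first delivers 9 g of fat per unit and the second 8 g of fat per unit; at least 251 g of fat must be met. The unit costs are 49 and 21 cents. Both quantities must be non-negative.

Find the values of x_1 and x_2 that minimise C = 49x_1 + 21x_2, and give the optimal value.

Corner points and C = 49x_1 + 21x_2:
  (0, 270) → C = 5670
  (97, 0) → C = 4753
  (28, 46) → C = 2338
The feasible region is unbounded (it extends along (0, 1), (1, 0)), but C strictly increases along every unbounded feasible direction, so there is no improving ray and the minimum is attained at a vertex.

At the optimal vertex, 2x_1 + 3x_2 = 194 and 8x_1 + x_2 = 270.
Solving simultaneously gives x_1 = 28, x_2 = 46.

x_1 = 28, x_2 = 46, minimum C = 2338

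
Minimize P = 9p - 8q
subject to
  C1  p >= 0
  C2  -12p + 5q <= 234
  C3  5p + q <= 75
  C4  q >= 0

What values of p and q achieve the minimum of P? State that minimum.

p = 141/37, q = 2070/37, minimum P = -15291/37

Feasible corners and P = 9p - 8q:
  (0, 234/5) → P = -1872/5
  (0, 0) → P = 0
  (141/37, 2070/37) → P = -15291/37
  (15, 0) → P = 135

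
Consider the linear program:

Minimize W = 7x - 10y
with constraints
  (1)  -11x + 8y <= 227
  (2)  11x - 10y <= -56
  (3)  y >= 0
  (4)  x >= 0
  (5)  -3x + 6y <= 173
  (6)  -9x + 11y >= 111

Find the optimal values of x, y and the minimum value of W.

x = 11/21, y = 611/21, minimum W = -2011/7

Vertices and W = 7x - 10y:
  (0, 227/8) → W = -1135/4
  (11/21, 611/21) → W = -2011/7
  (697/18, 1735/36) → W = -1898/9
  (494/31, 717/31) → W = -3712/31
  (0, 111/11) → W = -1110/11

The binding constraints are -11x + 8y = 227 and -3x + 6y = 173.
Solving simultaneously gives x = 11/21, y = 611/21.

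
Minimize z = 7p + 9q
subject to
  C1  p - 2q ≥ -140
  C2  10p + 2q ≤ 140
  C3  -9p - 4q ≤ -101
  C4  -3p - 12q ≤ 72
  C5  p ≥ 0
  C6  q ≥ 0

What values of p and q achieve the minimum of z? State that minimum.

Corner points and z = 7p + 9q:
  (0, 70) → z = 630
  (14, 0) → z = 98
  (0, 101/4) → z = 909/4
  (101/9, 0) → z = 707/9

At the optimal vertex, -9p - 4q = -101 and q = 0.
Solving simultaneously gives p = 101/9, q = 0.

p = 101/9, q = 0, minimum z = 707/9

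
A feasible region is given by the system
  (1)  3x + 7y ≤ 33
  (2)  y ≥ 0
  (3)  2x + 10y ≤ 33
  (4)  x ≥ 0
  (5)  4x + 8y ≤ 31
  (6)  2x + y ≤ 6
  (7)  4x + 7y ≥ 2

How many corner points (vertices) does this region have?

Intersecting each pair of boundary lines and keeping only the points that satisfy every inequality leaves:
  (3, 0)
  (1/2, 0)
  (0, 33/10)
  (3/2, 3)
  (0, 2/7)

5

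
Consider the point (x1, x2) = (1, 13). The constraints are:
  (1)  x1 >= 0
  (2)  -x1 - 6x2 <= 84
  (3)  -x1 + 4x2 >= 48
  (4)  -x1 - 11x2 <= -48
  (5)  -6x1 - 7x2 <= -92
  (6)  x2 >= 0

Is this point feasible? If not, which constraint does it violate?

(1): 1 ≥ 0 ✓
(2): -79 ≤ 84 ✓
(3): 51 ≥ 48 ✓
(4): -144 ≤ -48 ✓
(5): -97 ≤ -92 ✓
(6): 13 ≥ 0 ✓

feasible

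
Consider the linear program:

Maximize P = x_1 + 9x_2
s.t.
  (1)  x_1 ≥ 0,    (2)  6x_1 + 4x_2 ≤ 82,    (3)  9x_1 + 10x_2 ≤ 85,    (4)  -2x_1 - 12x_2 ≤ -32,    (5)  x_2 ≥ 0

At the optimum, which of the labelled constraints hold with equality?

Extreme points and P = x_1 + 9x_2:
  (0, 17/2) → P = 153/2
  (0, 8/3) → P = 24
  (175/22, 59/44) → P = 881/44

The maximum is at (0, 17/2). Substituting into each constraint, equality holds for (1) and (3); the remaining constraints have slack.

(1) and (3)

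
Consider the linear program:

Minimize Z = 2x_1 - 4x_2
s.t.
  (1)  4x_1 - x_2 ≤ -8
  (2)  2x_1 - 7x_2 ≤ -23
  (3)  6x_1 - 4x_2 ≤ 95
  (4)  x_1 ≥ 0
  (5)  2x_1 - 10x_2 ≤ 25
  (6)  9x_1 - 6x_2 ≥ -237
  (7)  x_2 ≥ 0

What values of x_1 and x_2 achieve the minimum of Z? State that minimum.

x_1 = 63/5, x_2 = 292/5, minimum Z = -1042/5

Vertices and Z = 2x_1 - 4x_2:
  (0, 8) → Z = -32
  (63/5, 292/5) → Z = -1042/5
  (0, 79/2) → Z = -158

At the optimal vertex, 4x_1 - x_2 = -8 and 9x_1 - 6x_2 = -237.
Solving simultaneously gives x_1 = 63/5, x_2 = 292/5.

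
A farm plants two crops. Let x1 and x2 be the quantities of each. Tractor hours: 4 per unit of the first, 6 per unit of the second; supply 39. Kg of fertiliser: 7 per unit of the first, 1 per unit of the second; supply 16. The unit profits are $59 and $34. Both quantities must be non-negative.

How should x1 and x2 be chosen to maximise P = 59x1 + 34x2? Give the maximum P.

x1 = 3/2, x2 = 11/2, maximum P = 551/2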